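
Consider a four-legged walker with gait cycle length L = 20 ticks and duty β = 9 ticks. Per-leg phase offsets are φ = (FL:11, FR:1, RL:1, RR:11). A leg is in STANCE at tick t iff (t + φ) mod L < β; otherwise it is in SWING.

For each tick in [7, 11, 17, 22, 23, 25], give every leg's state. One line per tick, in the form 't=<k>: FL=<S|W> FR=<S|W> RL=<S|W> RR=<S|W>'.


t=7: phase=(18,8,8,18) vs β=9 → FL=W FR=S RL=S RR=W
t=11: phase=(2,12,12,2) vs β=9 → FL=S FR=W RL=W RR=S
t=17: phase=(8,18,18,8) vs β=9 → FL=S FR=W RL=W RR=S
t=22: phase=(13,3,3,13) vs β=9 → FL=W FR=S RL=S RR=W
t=23: phase=(14,4,4,14) vs β=9 → FL=W FR=S RL=S RR=W
t=25: phase=(16,6,6,16) vs β=9 → FL=W FR=S RL=S RR=W

t=7: FL=W FR=S RL=S RR=W
t=11: FL=S FR=W RL=W RR=S
t=17: FL=S FR=W RL=W RR=S
t=22: FL=W FR=S RL=S RR=W
t=23: FL=W FR=S RL=S RR=W
t=25: FL=W FR=S RL=S RR=W


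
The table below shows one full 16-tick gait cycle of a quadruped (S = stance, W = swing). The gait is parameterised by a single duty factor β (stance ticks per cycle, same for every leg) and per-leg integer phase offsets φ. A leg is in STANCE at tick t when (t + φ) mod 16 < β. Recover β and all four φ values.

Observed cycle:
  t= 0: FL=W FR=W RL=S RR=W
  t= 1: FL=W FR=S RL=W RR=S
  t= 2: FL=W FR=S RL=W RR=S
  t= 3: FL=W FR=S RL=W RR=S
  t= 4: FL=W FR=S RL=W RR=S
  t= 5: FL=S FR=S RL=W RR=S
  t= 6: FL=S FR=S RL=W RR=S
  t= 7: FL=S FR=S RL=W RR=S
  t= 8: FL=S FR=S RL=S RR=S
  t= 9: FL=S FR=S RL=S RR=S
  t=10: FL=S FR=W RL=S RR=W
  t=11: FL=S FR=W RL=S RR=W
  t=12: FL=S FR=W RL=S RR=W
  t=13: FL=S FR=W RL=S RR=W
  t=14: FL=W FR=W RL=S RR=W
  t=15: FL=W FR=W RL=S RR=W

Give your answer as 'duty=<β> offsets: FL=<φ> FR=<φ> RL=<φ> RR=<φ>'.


duty=9 offsets: FL=11 FR=15 RL=8 RR=15

duty β = stance ticks per leg = 9
FL: stance ticks = 9; W→S at t=5 → φ=11
FR: stance ticks = 9; W→S at t=1 → φ=15
RL: stance ticks = 9; W→S at t=8 → φ=8
RR: stance ticks = 9; W→S at t=1 → φ=15


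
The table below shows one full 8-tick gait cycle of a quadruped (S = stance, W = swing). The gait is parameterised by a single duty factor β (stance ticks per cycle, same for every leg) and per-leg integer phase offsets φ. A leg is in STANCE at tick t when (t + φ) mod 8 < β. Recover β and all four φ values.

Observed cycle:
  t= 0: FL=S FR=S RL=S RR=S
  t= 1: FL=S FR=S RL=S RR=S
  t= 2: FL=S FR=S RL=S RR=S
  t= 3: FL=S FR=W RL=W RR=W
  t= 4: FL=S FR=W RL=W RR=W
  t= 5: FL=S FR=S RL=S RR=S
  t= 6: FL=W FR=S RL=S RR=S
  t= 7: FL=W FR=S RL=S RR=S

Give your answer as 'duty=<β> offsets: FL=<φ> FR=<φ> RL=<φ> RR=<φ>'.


duty β = stance ticks per leg = 6
FL: stance ticks = 6; W→S at t=0 → φ=0
FR: stance ticks = 6; W→S at t=5 → φ=3
RL: stance ticks = 6; W→S at t=5 → φ=3
RR: stance ticks = 6; W→S at t=5 → φ=3

duty=6 offsets: FL=0 FR=3 RL=3 RR=3


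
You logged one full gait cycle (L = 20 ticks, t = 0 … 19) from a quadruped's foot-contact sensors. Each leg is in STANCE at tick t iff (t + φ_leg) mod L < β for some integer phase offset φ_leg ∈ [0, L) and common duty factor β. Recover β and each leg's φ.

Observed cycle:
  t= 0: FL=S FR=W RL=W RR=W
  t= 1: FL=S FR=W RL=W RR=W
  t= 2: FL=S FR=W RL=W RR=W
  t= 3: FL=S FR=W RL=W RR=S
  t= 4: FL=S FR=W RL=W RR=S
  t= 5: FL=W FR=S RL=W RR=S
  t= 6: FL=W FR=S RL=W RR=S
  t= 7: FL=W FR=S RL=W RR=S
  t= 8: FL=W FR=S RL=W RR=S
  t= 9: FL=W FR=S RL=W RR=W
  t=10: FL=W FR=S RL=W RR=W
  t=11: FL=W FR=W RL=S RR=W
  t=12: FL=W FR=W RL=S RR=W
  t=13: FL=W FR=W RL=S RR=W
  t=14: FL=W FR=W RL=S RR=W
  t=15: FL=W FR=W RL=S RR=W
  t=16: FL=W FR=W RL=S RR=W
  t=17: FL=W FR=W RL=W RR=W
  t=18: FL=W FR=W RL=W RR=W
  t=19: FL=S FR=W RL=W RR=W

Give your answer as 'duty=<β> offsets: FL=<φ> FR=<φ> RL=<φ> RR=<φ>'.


duty β = stance ticks per leg = 6
FL: stance ticks = 6; W→S at t=19 → φ=1
FR: stance ticks = 6; W→S at t=5 → φ=15
RL: stance ticks = 6; W→S at t=11 → φ=9
RR: stance ticks = 6; W→S at t=3 → φ=17

duty=6 offsets: FL=1 FR=15 RL=9 RR=17


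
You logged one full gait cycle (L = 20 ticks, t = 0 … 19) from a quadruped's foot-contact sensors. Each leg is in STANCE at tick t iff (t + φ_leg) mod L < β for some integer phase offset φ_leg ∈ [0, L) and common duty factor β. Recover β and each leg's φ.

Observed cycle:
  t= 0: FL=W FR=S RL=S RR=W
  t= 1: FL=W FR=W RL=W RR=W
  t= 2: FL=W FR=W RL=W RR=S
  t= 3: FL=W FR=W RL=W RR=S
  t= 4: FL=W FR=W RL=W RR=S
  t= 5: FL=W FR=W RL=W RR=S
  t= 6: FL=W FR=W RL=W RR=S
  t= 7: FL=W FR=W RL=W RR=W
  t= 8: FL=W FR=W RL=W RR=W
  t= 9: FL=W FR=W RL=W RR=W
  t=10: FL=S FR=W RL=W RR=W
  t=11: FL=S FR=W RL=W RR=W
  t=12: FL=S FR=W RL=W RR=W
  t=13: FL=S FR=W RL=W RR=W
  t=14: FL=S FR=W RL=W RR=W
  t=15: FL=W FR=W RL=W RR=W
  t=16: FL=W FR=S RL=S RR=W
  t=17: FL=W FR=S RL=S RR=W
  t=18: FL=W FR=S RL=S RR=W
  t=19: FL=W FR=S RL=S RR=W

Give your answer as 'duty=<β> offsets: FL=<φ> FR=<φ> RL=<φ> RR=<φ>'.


duty β = stance ticks per leg = 5
FL: stance ticks = 5; W→S at t=10 → φ=10
FR: stance ticks = 5; W→S at t=16 → φ=4
RL: stance ticks = 5; W→S at t=16 → φ=4
RR: stance ticks = 5; W→S at t=2 → φ=18

duty=5 offsets: FL=10 FR=4 RL=4 RR=18


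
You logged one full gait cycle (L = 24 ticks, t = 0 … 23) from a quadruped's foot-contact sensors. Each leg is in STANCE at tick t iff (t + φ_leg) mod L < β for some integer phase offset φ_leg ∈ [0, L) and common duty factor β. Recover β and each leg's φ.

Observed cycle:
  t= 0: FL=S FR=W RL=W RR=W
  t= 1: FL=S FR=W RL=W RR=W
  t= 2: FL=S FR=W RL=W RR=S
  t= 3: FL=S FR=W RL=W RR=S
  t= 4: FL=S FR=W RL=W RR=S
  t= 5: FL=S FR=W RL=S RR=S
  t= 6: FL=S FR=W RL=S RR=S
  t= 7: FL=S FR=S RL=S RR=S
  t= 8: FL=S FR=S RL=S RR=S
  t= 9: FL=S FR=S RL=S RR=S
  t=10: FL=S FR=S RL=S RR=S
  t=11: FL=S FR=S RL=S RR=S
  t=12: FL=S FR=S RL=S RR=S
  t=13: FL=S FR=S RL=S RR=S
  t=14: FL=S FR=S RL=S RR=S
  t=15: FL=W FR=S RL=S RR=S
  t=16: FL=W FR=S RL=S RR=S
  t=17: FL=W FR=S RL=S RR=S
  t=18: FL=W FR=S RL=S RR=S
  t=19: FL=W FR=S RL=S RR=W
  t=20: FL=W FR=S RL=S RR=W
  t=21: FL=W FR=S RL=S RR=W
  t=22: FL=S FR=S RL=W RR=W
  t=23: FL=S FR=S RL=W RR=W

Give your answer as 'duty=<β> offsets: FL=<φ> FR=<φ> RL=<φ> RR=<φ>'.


duty=17 offsets: FL=2 FR=17 RL=19 RR=22

duty β = stance ticks per leg = 17
FL: stance ticks = 17; W→S at t=22 → φ=2
FR: stance ticks = 17; W→S at t=7 → φ=17
RL: stance ticks = 17; W→S at t=5 → φ=19
RR: stance ticks = 17; W→S at t=2 → φ=22


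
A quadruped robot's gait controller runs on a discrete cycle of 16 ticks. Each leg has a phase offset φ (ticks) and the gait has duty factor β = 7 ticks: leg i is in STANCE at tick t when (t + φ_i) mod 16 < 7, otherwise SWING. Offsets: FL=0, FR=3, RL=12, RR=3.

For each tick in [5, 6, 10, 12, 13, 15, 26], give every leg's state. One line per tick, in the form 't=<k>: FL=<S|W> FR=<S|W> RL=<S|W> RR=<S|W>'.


t=5: phase=(5,8,1,8) vs β=7 → FL=S FR=W RL=S RR=W
t=6: phase=(6,9,2,9) vs β=7 → FL=S FR=W RL=S RR=W
t=10: phase=(10,13,6,13) vs β=7 → FL=W FR=W RL=S RR=W
t=12: phase=(12,15,8,15) vs β=7 → FL=W FR=W RL=W RR=W
t=13: phase=(13,0,9,0) vs β=7 → FL=W FR=S RL=W RR=S
t=15: phase=(15,2,11,2) vs β=7 → FL=W FR=S RL=W RR=S
t=26: phase=(10,13,6,13) vs β=7 → FL=W FR=W RL=S RR=W

t=5: FL=S FR=W RL=S RR=W
t=6: FL=S FR=W RL=S RR=W
t=10: FL=W FR=W RL=S RR=W
t=12: FL=W FR=W RL=W RR=W
t=13: FL=W FR=S RL=W RR=S
t=15: FL=W FR=S RL=W RR=S
t=26: FL=W FR=W RL=S RR=W


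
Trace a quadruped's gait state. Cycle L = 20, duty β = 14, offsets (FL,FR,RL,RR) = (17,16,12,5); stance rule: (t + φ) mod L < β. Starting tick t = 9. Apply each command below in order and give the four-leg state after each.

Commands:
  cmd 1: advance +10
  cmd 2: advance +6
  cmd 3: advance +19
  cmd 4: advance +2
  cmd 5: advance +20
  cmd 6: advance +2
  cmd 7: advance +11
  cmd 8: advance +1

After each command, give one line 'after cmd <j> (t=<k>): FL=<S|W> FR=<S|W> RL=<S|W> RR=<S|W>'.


start t=9: FL=S FR=S RL=S RR=W
cmd 1: advance +10 → t=19, phase=(16,15,11,4) → FL=W FR=W RL=S RR=S
cmd 2: advance +6 → t=25, phase=(2,1,17,10) → FL=S FR=S RL=W RR=S
cmd 3: advance +19 → t=44, phase=(1,0,16,9) → FL=S FR=S RL=W RR=S
cmd 4: advance +2 → t=46, phase=(3,2,18,11) → FL=S FR=S RL=W RR=S
cmd 5: advance +20 → t=66, phase=(3,2,18,11) → FL=S FR=S RL=W RR=S
cmd 6: advance +2 → t=68, phase=(5,4,0,13) → FL=S FR=S RL=S RR=S
cmd 7: advance +11 → t=79, phase=(16,15,11,4) → FL=W FR=W RL=S RR=S
cmd 8: advance +1 → t=80, phase=(17,16,12,5) → FL=W FR=W RL=S RR=S

after cmd 1 (t=19): FL=W FR=W RL=S RR=S
after cmd 2 (t=25): FL=S FR=S RL=W RR=S
after cmd 3 (t=44): FL=S FR=S RL=W RR=S
after cmd 4 (t=46): FL=S FR=S RL=W RR=S
after cmd 5 (t=66): FL=S FR=S RL=W RR=S
after cmd 6 (t=68): FL=S FR=S RL=S RR=S
after cmd 7 (t=79): FL=W FR=W RL=S RR=S
after cmd 8 (t=80): FL=W FR=W RL=S RR=S


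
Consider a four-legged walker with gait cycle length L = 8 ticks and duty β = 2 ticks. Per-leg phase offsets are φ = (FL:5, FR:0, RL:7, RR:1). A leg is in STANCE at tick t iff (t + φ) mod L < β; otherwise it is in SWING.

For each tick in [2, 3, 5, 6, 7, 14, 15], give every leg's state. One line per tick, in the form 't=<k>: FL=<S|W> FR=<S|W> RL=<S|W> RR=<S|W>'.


t=2: phase=(7,2,1,3) vs β=2 → FL=W FR=W RL=S RR=W
t=3: phase=(0,3,2,4) vs β=2 → FL=S FR=W RL=W RR=W
t=5: phase=(2,5,4,6) vs β=2 → FL=W FR=W RL=W RR=W
t=6: phase=(3,6,5,7) vs β=2 → FL=W FR=W RL=W RR=W
t=7: phase=(4,7,6,0) vs β=2 → FL=W FR=W RL=W RR=S
t=14: phase=(3,6,5,7) vs β=2 → FL=W FR=W RL=W RR=W
t=15: phase=(4,7,6,0) vs β=2 → FL=W FR=W RL=W RR=S

t=2: FL=W FR=W RL=S RR=W
t=3: FL=S FR=W RL=W RR=W
t=5: FL=W FR=W RL=W RR=W
t=6: FL=W FR=W RL=W RR=W
t=7: FL=W FR=W RL=W RR=S
t=14: FL=W FR=W RL=W RR=W
t=15: FL=W FR=W RL=W RR=S


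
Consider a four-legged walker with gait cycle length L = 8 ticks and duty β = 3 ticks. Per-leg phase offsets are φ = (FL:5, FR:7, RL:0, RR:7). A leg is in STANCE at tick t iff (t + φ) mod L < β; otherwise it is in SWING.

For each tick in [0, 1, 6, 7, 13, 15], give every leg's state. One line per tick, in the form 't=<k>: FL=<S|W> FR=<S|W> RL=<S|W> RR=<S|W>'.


t=0: phase=(5,7,0,7) vs β=3 → FL=W FR=W RL=S RR=W
t=1: phase=(6,0,1,0) vs β=3 → FL=W FR=S RL=S RR=S
t=6: phase=(3,5,6,5) vs β=3 → FL=W FR=W RL=W RR=W
t=7: phase=(4,6,7,6) vs β=3 → FL=W FR=W RL=W RR=W
t=13: phase=(2,4,5,4) vs β=3 → FL=S FR=W RL=W RR=W
t=15: phase=(4,6,7,6) vs β=3 → FL=W FR=W RL=W RR=W

t=0: FL=W FR=W RL=S RR=W
t=1: FL=W FR=S RL=S RR=S
t=6: FL=W FR=W RL=W RR=W
t=7: FL=W FR=W RL=W RR=W
t=13: FL=S FR=W RL=W RR=W
t=15: FL=W FR=W RL=W RR=W


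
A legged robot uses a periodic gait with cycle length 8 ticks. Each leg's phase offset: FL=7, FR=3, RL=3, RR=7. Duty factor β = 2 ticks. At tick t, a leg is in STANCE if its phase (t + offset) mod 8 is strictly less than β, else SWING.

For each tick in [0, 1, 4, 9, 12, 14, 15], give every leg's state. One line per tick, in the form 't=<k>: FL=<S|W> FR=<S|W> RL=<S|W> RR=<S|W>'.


t=0: FL=W FR=W RL=W RR=W
t=1: FL=S FR=W RL=W RR=S
t=4: FL=W FR=W RL=W RR=W
t=9: FL=S FR=W RL=W RR=S
t=12: FL=W FR=W RL=W RR=W
t=14: FL=W FR=S RL=S RR=W
t=15: FL=W FR=W RL=W RR=W

t=0: phase=(7,3,3,7) vs β=2 → FL=W FR=W RL=W RR=W
t=1: phase=(0,4,4,0) vs β=2 → FL=S FR=W RL=W RR=S
t=4: phase=(3,7,7,3) vs β=2 → FL=W FR=W RL=W RR=W
t=9: phase=(0,4,4,0) vs β=2 → FL=S FR=W RL=W RR=S
t=12: phase=(3,7,7,3) vs β=2 → FL=W FR=W RL=W RR=W
t=14: phase=(5,1,1,5) vs β=2 → FL=W FR=S RL=S RR=W
t=15: phase=(6,2,2,6) vs β=2 → FL=W FR=W RL=W RR=W


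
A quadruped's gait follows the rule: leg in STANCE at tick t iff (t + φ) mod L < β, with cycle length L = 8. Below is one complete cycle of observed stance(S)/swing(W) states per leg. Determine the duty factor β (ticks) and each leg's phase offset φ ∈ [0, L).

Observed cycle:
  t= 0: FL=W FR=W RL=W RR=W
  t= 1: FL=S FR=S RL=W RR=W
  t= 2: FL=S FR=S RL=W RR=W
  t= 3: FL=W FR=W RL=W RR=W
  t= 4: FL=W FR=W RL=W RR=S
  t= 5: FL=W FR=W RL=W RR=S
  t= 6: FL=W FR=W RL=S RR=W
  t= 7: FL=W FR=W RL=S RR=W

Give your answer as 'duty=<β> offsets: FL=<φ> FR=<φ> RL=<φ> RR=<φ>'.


duty=2 offsets: FL=7 FR=7 RL=2 RR=4

duty β = stance ticks per leg = 2
FL: stance ticks = 2; W→S at t=1 → φ=7
FR: stance ticks = 2; W→S at t=1 → φ=7
RL: stance ticks = 2; W→S at t=6 → φ=2
RR: stance ticks = 2; W→S at t=4 → φ=4


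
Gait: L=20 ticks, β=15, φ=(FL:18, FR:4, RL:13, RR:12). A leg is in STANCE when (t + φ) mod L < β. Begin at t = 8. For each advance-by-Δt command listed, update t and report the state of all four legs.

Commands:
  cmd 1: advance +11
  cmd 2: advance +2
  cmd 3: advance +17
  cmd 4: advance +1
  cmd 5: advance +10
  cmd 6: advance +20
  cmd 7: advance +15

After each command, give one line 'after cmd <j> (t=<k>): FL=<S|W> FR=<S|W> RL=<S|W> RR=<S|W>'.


start t=8: FL=S FR=S RL=S RR=S
cmd 1: advance +11 → t=19, phase=(17,3,12,11) → FL=W FR=S RL=S RR=S
cmd 2: advance +2 → t=21, phase=(19,5,14,13) → FL=W FR=S RL=S RR=S
cmd 3: advance +17 → t=38, phase=(16,2,11,10) → FL=W FR=S RL=S RR=S
cmd 4: advance +1 → t=39, phase=(17,3,12,11) → FL=W FR=S RL=S RR=S
cmd 5: advance +10 → t=49, phase=(7,13,2,1) → FL=S FR=S RL=S RR=S
cmd 6: advance +20 → t=69, phase=(7,13,2,1) → FL=S FR=S RL=S RR=S
cmd 7: advance +15 → t=84, phase=(2,8,17,16) → FL=S FR=S RL=W RR=W

after cmd 1 (t=19): FL=W FR=S RL=S RR=S
after cmd 2 (t=21): FL=W FR=S RL=S RR=S
after cmd 3 (t=38): FL=W FR=S RL=S RR=S
after cmd 4 (t=39): FL=W FR=S RL=S RR=S
after cmd 5 (t=49): FL=S FR=S RL=S RR=S
after cmd 6 (t=69): FL=S FR=S RL=S RR=S
after cmd 7 (t=84): FL=S FR=S RL=W RR=W


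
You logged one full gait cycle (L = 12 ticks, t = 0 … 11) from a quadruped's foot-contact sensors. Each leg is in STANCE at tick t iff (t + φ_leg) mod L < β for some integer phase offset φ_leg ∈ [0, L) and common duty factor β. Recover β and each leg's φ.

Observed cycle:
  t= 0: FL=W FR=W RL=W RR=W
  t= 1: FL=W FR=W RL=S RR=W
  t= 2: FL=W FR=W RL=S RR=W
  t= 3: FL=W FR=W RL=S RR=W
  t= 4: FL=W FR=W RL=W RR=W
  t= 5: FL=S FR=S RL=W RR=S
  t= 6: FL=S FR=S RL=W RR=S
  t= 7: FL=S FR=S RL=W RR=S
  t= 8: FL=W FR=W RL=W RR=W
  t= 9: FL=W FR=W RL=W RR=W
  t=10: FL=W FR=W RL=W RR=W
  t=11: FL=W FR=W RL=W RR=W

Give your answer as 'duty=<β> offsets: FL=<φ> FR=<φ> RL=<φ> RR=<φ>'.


duty=3 offsets: FL=7 FR=7 RL=11 RR=7

duty β = stance ticks per leg = 3
FL: stance ticks = 3; W→S at t=5 → φ=7
FR: stance ticks = 3; W→S at t=5 → φ=7
RL: stance ticks = 3; W→S at t=1 → φ=11
RR: stance ticks = 3; W→S at t=5 → φ=7


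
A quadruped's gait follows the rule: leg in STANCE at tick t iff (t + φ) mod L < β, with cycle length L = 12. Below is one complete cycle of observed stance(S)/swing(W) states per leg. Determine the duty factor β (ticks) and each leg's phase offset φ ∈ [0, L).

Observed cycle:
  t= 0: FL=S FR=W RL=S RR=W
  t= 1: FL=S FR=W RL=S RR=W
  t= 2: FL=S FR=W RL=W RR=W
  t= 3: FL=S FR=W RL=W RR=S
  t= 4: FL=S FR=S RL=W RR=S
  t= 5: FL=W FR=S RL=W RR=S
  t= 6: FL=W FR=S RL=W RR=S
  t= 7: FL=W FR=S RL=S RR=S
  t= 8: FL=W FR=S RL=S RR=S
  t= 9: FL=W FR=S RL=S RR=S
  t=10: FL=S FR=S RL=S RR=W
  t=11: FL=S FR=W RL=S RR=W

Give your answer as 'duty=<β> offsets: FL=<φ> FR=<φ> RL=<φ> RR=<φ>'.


duty=7 offsets: FL=2 FR=8 RL=5 RR=9

duty β = stance ticks per leg = 7
FL: stance ticks = 7; W→S at t=10 → φ=2
FR: stance ticks = 7; W→S at t=4 → φ=8
RL: stance ticks = 7; W→S at t=7 → φ=5
RR: stance ticks = 7; W→S at t=3 → φ=9


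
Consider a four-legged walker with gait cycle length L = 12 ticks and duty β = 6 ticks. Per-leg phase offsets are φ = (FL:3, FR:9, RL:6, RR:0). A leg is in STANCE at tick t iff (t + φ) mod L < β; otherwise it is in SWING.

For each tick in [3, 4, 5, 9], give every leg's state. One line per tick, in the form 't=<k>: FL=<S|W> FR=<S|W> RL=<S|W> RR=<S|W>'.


t=3: phase=(6,0,9,3) vs β=6 → FL=W FR=S RL=W RR=S
t=4: phase=(7,1,10,4) vs β=6 → FL=W FR=S RL=W RR=S
t=5: phase=(8,2,11,5) vs β=6 → FL=W FR=S RL=W RR=S
t=9: phase=(0,6,3,9) vs β=6 → FL=S FR=W RL=S RR=W

t=3: FL=W FR=S RL=W RR=S
t=4: FL=W FR=S RL=W RR=S
t=5: FL=W FR=S RL=W RR=S
t=9: FL=S FR=W RL=S RR=W


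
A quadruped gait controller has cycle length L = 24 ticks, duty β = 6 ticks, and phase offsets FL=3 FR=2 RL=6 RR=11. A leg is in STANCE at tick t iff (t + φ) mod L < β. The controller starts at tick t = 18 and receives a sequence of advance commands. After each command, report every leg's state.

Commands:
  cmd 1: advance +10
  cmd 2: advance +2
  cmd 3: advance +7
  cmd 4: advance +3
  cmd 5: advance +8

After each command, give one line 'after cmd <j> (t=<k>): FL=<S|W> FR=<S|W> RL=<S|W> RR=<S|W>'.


start t=18: FL=W FR=W RL=S RR=S
cmd 1: advance +10 → t=28, phase=(7,6,10,15) → FL=W FR=W RL=W RR=W
cmd 2: advance +2 → t=30, phase=(9,8,12,17) → FL=W FR=W RL=W RR=W
cmd 3: advance +7 → t=37, phase=(16,15,19,0) → FL=W FR=W RL=W RR=S
cmd 4: advance +3 → t=40, phase=(19,18,22,3) → FL=W FR=W RL=W RR=S
cmd 5: advance +8 → t=48, phase=(3,2,6,11) → FL=S FR=S RL=W RR=W

after cmd 1 (t=28): FL=W FR=W RL=W RR=W
after cmd 2 (t=30): FL=W FR=W RL=W RR=W
after cmd 3 (t=37): FL=W FR=W RL=W RR=S
after cmd 4 (t=40): FL=W FR=W RL=W RR=S
after cmd 5 (t=48): FL=S FR=S RL=W RR=W


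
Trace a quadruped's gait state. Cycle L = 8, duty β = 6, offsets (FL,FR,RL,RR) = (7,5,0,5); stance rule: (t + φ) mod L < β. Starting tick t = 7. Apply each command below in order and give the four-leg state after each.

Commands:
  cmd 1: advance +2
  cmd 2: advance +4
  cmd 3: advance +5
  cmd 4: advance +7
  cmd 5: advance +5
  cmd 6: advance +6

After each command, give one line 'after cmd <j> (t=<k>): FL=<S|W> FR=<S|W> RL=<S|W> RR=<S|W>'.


after cmd 1 (t=9): FL=S FR=W RL=S RR=W
after cmd 2 (t=13): FL=S FR=S RL=S RR=S
after cmd 3 (t=18): FL=S FR=W RL=S RR=W
after cmd 4 (t=25): FL=S FR=W RL=S RR=W
after cmd 5 (t=30): FL=S FR=S RL=W RR=S
after cmd 6 (t=36): FL=S FR=S RL=S RR=S

start t=7: FL=W FR=S RL=W RR=S
cmd 1: advance +2 → t=9, phase=(0,6,1,6) → FL=S FR=W RL=S RR=W
cmd 2: advance +4 → t=13, phase=(4,2,5,2) → FL=S FR=S RL=S RR=S
cmd 3: advance +5 → t=18, phase=(1,7,2,7) → FL=S FR=W RL=S RR=W
cmd 4: advance +7 → t=25, phase=(0,6,1,6) → FL=S FR=W RL=S RR=W
cmd 5: advance +5 → t=30, phase=(5,3,6,3) → FL=S FR=S RL=W RR=S
cmd 6: advance +6 → t=36, phase=(3,1,4,1) → FL=S FR=S RL=S RR=S


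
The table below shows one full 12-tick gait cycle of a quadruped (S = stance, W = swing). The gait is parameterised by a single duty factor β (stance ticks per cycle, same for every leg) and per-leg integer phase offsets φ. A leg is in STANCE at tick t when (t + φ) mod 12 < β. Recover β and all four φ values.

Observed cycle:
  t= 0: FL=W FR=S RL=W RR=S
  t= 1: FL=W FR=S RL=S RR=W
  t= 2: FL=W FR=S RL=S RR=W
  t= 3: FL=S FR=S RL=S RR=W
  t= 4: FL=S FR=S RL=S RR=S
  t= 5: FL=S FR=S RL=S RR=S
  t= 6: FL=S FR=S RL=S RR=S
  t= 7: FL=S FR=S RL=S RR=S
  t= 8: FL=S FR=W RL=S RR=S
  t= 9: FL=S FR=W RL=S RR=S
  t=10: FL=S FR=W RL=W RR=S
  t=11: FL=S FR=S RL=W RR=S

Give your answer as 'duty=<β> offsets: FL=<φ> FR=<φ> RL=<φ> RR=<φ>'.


duty β = stance ticks per leg = 9
FL: stance ticks = 9; W→S at t=3 → φ=9
FR: stance ticks = 9; W→S at t=11 → φ=1
RL: stance ticks = 9; W→S at t=1 → φ=11
RR: stance ticks = 9; W→S at t=4 → φ=8

duty=9 offsets: FL=9 FR=1 RL=11 RR=8


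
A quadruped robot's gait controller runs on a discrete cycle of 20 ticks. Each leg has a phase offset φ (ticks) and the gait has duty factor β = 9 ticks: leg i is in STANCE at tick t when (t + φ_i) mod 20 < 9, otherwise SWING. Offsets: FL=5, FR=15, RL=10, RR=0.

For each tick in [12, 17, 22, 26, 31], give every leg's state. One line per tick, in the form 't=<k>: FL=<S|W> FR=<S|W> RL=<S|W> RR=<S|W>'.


t=12: phase=(17,7,2,12) vs β=9 → FL=W FR=S RL=S RR=W
t=17: phase=(2,12,7,17) vs β=9 → FL=S FR=W RL=S RR=W
t=22: phase=(7,17,12,2) vs β=9 → FL=S FR=W RL=W RR=S
t=26: phase=(11,1,16,6) vs β=9 → FL=W FR=S RL=W RR=S
t=31: phase=(16,6,1,11) vs β=9 → FL=W FR=S RL=S RR=W

t=12: FL=W FR=S RL=S RR=W
t=17: FL=S FR=W RL=S RR=W
t=22: FL=S FR=W RL=W RR=S
t=26: FL=W FR=S RL=W RR=S
t=31: FL=W FR=S RL=S RR=W


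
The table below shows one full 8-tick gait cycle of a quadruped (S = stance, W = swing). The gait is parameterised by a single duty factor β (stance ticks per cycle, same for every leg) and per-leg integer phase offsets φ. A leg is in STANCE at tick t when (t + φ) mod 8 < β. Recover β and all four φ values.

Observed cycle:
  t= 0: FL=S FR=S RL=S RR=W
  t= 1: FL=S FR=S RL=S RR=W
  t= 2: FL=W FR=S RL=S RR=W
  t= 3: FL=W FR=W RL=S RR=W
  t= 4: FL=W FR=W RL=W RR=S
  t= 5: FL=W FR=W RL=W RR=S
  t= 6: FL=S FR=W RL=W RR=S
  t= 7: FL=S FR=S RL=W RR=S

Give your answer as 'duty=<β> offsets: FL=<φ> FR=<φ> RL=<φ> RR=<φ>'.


duty=4 offsets: FL=2 FR=1 RL=0 RR=4

duty β = stance ticks per leg = 4
FL: stance ticks = 4; W→S at t=6 → φ=2
FR: stance ticks = 4; W→S at t=7 → φ=1
RL: stance ticks = 4; W→S at t=0 → φ=0
RR: stance ticks = 4; W→S at t=4 → φ=4


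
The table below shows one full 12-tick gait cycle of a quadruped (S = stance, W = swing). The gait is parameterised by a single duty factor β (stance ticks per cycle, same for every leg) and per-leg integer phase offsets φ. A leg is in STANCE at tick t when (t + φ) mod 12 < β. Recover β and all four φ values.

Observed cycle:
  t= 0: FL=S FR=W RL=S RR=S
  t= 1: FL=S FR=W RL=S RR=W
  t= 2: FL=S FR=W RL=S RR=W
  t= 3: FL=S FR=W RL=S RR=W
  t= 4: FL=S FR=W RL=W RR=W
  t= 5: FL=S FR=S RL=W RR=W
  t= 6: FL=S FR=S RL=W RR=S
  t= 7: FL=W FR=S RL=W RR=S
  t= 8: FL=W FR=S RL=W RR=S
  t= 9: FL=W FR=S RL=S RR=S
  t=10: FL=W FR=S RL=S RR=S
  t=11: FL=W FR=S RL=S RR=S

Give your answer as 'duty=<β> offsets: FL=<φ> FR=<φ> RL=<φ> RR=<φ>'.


duty β = stance ticks per leg = 7
FL: stance ticks = 7; W→S at t=0 → φ=0
FR: stance ticks = 7; W→S at t=5 → φ=7
RL: stance ticks = 7; W→S at t=9 → φ=3
RR: stance ticks = 7; W→S at t=6 → φ=6

duty=7 offsets: FL=0 FR=7 RL=3 RR=6


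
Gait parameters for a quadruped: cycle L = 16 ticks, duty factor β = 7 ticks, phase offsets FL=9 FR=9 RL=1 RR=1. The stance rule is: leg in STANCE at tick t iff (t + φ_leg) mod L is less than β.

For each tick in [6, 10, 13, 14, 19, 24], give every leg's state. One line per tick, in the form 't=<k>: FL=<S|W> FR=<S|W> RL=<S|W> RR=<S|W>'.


t=6: phase=(15,15,7,7) vs β=7 → FL=W FR=W RL=W RR=W
t=10: phase=(3,3,11,11) vs β=7 → FL=S FR=S RL=W RR=W
t=13: phase=(6,6,14,14) vs β=7 → FL=S FR=S RL=W RR=W
t=14: phase=(7,7,15,15) vs β=7 → FL=W FR=W RL=W RR=W
t=19: phase=(12,12,4,4) vs β=7 → FL=W FR=W RL=S RR=S
t=24: phase=(1,1,9,9) vs β=7 → FL=S FR=S RL=W RR=W

t=6: FL=W FR=W RL=W RR=W
t=10: FL=S FR=S RL=W RR=W
t=13: FL=S FR=S RL=W RR=W
t=14: FL=W FR=W RL=W RR=W
t=19: FL=W FR=W RL=S RR=S
t=24: FL=S FR=S RL=W RR=W


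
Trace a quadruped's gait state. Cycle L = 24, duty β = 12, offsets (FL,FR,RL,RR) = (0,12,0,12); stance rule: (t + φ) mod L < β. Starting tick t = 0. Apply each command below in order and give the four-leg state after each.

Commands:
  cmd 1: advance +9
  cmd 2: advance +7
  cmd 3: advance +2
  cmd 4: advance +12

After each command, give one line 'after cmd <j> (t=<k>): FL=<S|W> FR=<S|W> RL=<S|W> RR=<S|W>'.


start t=0: FL=S FR=W RL=S RR=W
cmd 1: advance +9 → t=9, phase=(9,21,9,21) → FL=S FR=W RL=S RR=W
cmd 2: advance +7 → t=16, phase=(16,4,16,4) → FL=W FR=S RL=W RR=S
cmd 3: advance +2 → t=18, phase=(18,6,18,6) → FL=W FR=S RL=W RR=S
cmd 4: advance +12 → t=30, phase=(6,18,6,18) → FL=S FR=W RL=S RR=W

after cmd 1 (t=9): FL=S FR=W RL=S RR=W
after cmd 2 (t=16): FL=W FR=S RL=W RR=S
after cmd 3 (t=18): FL=W FR=S RL=W RR=S
after cmd 4 (t=30): FL=S FR=W RL=S RR=W


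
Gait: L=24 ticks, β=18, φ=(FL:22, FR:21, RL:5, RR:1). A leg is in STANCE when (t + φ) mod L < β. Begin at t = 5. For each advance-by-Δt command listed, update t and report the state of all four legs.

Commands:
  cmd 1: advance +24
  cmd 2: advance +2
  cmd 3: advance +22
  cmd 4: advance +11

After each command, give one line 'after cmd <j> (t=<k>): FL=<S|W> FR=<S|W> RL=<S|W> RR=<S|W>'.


start t=5: FL=S FR=S RL=S RR=S
cmd 1: advance +24 → t=29, phase=(3,2,10,6) → FL=S FR=S RL=S RR=S
cmd 2: advance +2 → t=31, phase=(5,4,12,8) → FL=S FR=S RL=S RR=S
cmd 3: advance +22 → t=53, phase=(3,2,10,6) → FL=S FR=S RL=S RR=S
cmd 4: advance +11 → t=64, phase=(14,13,21,17) → FL=S FR=S RL=W RR=S

after cmd 1 (t=29): FL=S FR=S RL=S RR=S
after cmd 2 (t=31): FL=S FR=S RL=S RR=S
after cmd 3 (t=53): FL=S FR=S RL=S RR=S
after cmd 4 (t=64): FL=S FR=S RL=W RR=S


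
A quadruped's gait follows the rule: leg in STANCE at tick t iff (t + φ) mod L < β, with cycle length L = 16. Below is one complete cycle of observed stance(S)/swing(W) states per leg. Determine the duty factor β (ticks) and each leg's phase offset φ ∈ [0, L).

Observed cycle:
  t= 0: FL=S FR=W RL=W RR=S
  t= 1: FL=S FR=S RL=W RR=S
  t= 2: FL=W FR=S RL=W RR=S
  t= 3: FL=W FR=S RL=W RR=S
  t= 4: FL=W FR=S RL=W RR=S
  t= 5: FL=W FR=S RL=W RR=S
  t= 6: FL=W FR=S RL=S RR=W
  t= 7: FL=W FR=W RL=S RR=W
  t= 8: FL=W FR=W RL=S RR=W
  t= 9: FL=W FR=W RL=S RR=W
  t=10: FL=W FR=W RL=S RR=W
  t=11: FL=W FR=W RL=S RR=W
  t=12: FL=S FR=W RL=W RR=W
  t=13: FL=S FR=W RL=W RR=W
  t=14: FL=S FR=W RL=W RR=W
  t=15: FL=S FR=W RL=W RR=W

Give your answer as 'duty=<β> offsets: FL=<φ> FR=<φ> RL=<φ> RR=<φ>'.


duty=6 offsets: FL=4 FR=15 RL=10 RR=0

duty β = stance ticks per leg = 6
FL: stance ticks = 6; W→S at t=12 → φ=4
FR: stance ticks = 6; W→S at t=1 → φ=15
RL: stance ticks = 6; W→S at t=6 → φ=10
RR: stance ticks = 6; W→S at t=0 → φ=0


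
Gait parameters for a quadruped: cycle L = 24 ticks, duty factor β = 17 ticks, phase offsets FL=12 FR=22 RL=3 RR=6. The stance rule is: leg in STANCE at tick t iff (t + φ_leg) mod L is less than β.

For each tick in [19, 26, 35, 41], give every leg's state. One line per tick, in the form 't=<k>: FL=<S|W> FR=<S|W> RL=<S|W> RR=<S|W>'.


t=19: phase=(7,17,22,1) vs β=17 → FL=S FR=W RL=W RR=S
t=26: phase=(14,0,5,8) vs β=17 → FL=S FR=S RL=S RR=S
t=35: phase=(23,9,14,17) vs β=17 → FL=W FR=S RL=S RR=W
t=41: phase=(5,15,20,23) vs β=17 → FL=S FR=S RL=W RR=W

t=19: FL=S FR=W RL=W RR=S
t=26: FL=S FR=S RL=S RR=S
t=35: FL=W FR=S RL=S RR=W
t=41: FL=S FR=S RL=W RR=W


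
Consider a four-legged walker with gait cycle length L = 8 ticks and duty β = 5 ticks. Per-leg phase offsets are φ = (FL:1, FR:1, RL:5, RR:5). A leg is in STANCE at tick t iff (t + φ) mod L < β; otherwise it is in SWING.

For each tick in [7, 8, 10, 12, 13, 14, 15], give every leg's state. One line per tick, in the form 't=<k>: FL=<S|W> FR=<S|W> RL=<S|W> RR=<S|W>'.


t=7: phase=(0,0,4,4) vs β=5 → FL=S FR=S RL=S RR=S
t=8: phase=(1,1,5,5) vs β=5 → FL=S FR=S RL=W RR=W
t=10: phase=(3,3,7,7) vs β=5 → FL=S FR=S RL=W RR=W
t=12: phase=(5,5,1,1) vs β=5 → FL=W FR=W RL=S RR=S
t=13: phase=(6,6,2,2) vs β=5 → FL=W FR=W RL=S RR=S
t=14: phase=(7,7,3,3) vs β=5 → FL=W FR=W RL=S RR=S
t=15: phase=(0,0,4,4) vs β=5 → FL=S FR=S RL=S RR=S

t=7: FL=S FR=S RL=S RR=S
t=8: FL=S FR=S RL=W RR=W
t=10: FL=S FR=S RL=W RR=W
t=12: FL=W FR=W RL=S RR=S
t=13: FL=W FR=W RL=S RR=S
t=14: FL=W FR=W RL=S RR=S
t=15: FL=S FR=S RL=S RR=S


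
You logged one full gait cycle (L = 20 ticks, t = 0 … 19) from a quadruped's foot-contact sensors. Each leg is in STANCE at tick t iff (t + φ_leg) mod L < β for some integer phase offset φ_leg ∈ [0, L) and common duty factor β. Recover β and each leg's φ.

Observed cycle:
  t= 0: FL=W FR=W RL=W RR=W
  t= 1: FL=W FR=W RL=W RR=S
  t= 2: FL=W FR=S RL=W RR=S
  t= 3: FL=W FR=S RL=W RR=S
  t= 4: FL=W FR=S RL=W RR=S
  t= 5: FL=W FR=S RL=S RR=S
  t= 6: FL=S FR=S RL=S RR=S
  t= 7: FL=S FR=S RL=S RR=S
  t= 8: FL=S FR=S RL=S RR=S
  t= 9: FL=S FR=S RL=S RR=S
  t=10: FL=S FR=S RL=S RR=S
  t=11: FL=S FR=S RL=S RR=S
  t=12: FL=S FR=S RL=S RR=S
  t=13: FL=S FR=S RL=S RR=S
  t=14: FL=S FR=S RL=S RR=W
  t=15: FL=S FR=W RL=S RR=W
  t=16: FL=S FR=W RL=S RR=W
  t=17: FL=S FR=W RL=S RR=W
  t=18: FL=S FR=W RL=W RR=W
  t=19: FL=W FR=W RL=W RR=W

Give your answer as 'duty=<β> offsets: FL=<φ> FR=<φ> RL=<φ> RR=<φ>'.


duty β = stance ticks per leg = 13
FL: stance ticks = 13; W→S at t=6 → φ=14
FR: stance ticks = 13; W→S at t=2 → φ=18
RL: stance ticks = 13; W→S at t=5 → φ=15
RR: stance ticks = 13; W→S at t=1 → φ=19

duty=13 offsets: FL=14 FR=18 RL=15 RR=19


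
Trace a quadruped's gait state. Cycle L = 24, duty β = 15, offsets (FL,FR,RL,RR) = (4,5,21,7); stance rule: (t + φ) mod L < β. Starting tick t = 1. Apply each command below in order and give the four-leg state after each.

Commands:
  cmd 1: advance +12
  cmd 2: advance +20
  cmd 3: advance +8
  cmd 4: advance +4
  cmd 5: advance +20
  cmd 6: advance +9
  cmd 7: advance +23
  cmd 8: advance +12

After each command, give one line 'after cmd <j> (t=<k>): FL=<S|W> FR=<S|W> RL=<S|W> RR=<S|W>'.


start t=1: FL=S FR=S RL=W RR=S
cmd 1: advance +12 → t=13, phase=(17,18,10,20) → FL=W FR=W RL=S RR=W
cmd 2: advance +20 → t=33, phase=(13,14,6,16) → FL=S FR=S RL=S RR=W
cmd 3: advance +8 → t=41, phase=(21,22,14,0) → FL=W FR=W RL=S RR=S
cmd 4: advance +4 → t=45, phase=(1,2,18,4) → FL=S FR=S RL=W RR=S
cmd 5: advance +20 → t=65, phase=(21,22,14,0) → FL=W FR=W RL=S RR=S
cmd 6: advance +9 → t=74, phase=(6,7,23,9) → FL=S FR=S RL=W RR=S
cmd 7: advance +23 → t=97, phase=(5,6,22,8) → FL=S FR=S RL=W RR=S
cmd 8: advance +12 → t=109, phase=(17,18,10,20) → FL=W FR=W RL=S RR=W

after cmd 1 (t=13): FL=W FR=W RL=S RR=W
after cmd 2 (t=33): FL=S FR=S RL=S RR=W
after cmd 3 (t=41): FL=W FR=W RL=S RR=S
after cmd 4 (t=45): FL=S FR=S RL=W RR=S
after cmd 5 (t=65): FL=W FR=W RL=S RR=S
after cmd 6 (t=74): FL=S FR=S RL=W RR=S
after cmd 7 (t=97): FL=S FR=S RL=W RR=S
after cmd 8 (t=109): FL=W FR=W RL=S RR=W


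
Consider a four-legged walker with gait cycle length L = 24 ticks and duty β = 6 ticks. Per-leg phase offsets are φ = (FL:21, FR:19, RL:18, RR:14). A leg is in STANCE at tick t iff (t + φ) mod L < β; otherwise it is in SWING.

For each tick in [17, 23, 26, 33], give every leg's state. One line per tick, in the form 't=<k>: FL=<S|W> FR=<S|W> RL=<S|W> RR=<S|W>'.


t=17: FL=W FR=W RL=W RR=W
t=23: FL=W FR=W RL=W RR=W
t=26: FL=W FR=W RL=W RR=W
t=33: FL=W FR=S RL=S RR=W

t=17: phase=(14,12,11,7) vs β=6 → FL=W FR=W RL=W RR=W
t=23: phase=(20,18,17,13) vs β=6 → FL=W FR=W RL=W RR=W
t=26: phase=(23,21,20,16) vs β=6 → FL=W FR=W RL=W RR=W
t=33: phase=(6,4,3,23) vs β=6 → FL=W FR=S RL=S RR=W


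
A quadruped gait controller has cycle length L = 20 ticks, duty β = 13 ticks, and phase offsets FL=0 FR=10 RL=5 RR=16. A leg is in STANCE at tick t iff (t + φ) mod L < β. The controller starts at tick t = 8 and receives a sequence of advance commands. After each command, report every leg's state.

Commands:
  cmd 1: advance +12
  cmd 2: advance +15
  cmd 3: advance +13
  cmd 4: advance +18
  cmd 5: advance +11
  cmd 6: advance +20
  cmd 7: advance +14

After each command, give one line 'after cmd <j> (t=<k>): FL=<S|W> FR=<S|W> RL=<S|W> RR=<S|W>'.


start t=8: FL=S FR=W RL=W RR=S
cmd 1: advance +12 → t=20, phase=(0,10,5,16) → FL=S FR=S RL=S RR=W
cmd 2: advance +15 → t=35, phase=(15,5,0,11) → FL=W FR=S RL=S RR=S
cmd 3: advance +13 → t=48, phase=(8,18,13,4) → FL=S FR=W RL=W RR=S
cmd 4: advance +18 → t=66, phase=(6,16,11,2) → FL=S FR=W RL=S RR=S
cmd 5: advance +11 → t=77, phase=(17,7,2,13) → FL=W FR=S RL=S RR=W
cmd 6: advance +20 → t=97, phase=(17,7,2,13) → FL=W FR=S RL=S RR=W
cmd 7: advance +14 → t=111, phase=(11,1,16,7) → FL=S FR=S RL=W RR=S

after cmd 1 (t=20): FL=S FR=S RL=S RR=W
after cmd 2 (t=35): FL=W FR=S RL=S RR=S
after cmd 3 (t=48): FL=S FR=W RL=W RR=S
after cmd 4 (t=66): FL=S FR=W RL=S RR=S
after cmd 5 (t=77): FL=W FR=S RL=S RR=W
after cmd 6 (t=97): FL=W FR=S RL=S RR=W
after cmd 7 (t=111): FL=S FR=S RL=W RR=S


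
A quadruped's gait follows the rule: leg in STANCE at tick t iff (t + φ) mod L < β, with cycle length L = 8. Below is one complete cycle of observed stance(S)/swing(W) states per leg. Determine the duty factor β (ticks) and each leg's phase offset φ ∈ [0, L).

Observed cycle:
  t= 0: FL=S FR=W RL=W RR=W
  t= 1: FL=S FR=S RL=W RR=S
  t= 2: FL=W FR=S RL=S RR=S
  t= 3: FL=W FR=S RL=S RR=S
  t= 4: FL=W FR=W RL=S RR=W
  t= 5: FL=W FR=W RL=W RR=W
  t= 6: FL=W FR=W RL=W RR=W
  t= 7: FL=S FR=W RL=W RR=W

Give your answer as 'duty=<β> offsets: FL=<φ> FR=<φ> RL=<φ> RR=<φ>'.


duty=3 offsets: FL=1 FR=7 RL=6 RR=7

duty β = stance ticks per leg = 3
FL: stance ticks = 3; W→S at t=7 → φ=1
FR: stance ticks = 3; W→S at t=1 → φ=7
RL: stance ticks = 3; W→S at t=2 → φ=6
RR: stance ticks = 3; W→S at t=1 → φ=7


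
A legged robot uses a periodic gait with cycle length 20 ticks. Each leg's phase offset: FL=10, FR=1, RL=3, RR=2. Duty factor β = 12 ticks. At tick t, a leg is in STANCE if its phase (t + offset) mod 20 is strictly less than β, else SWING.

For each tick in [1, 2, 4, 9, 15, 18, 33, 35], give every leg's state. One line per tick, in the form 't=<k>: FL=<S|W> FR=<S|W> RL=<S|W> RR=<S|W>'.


t=1: phase=(11,2,4,3) vs β=12 → FL=S FR=S RL=S RR=S
t=2: phase=(12,3,5,4) vs β=12 → FL=W FR=S RL=S RR=S
t=4: phase=(14,5,7,6) vs β=12 → FL=W FR=S RL=S RR=S
t=9: phase=(19,10,12,11) vs β=12 → FL=W FR=S RL=W RR=S
t=15: phase=(5,16,18,17) vs β=12 → FL=S FR=W RL=W RR=W
t=18: phase=(8,19,1,0) vs β=12 → FL=S FR=W RL=S RR=S
t=33: phase=(3,14,16,15) vs β=12 → FL=S FR=W RL=W RR=W
t=35: phase=(5,16,18,17) vs β=12 → FL=S FR=W RL=W RR=W

t=1: FL=S FR=S RL=S RR=S
t=2: FL=W FR=S RL=S RR=S
t=4: FL=W FR=S RL=S RR=S
t=9: FL=W FR=S RL=W RR=S
t=15: FL=S FR=W RL=W RR=W
t=18: FL=S FR=W RL=S RR=S
t=33: FL=S FR=W RL=W RR=W
t=35: FL=S FR=W RL=W RR=W


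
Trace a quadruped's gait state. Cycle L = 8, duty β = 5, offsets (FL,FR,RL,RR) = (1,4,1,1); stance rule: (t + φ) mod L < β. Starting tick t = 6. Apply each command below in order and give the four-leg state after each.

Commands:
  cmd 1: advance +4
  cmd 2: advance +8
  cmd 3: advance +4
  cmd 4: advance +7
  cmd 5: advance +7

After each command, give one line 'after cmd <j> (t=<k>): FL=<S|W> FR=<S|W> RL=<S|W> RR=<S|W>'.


after cmd 1 (t=10): FL=S FR=W RL=S RR=S
after cmd 2 (t=18): FL=S FR=W RL=S RR=S
after cmd 3 (t=22): FL=W FR=S RL=W RR=W
after cmd 4 (t=29): FL=W FR=S RL=W RR=W
after cmd 5 (t=36): FL=W FR=S RL=W RR=W

start t=6: FL=W FR=S RL=W RR=W
cmd 1: advance +4 → t=10, phase=(3,6,3,3) → FL=S FR=W RL=S RR=S
cmd 2: advance +8 → t=18, phase=(3,6,3,3) → FL=S FR=W RL=S RR=S
cmd 3: advance +4 → t=22, phase=(7,2,7,7) → FL=W FR=S RL=W RR=W
cmd 4: advance +7 → t=29, phase=(6,1,6,6) → FL=W FR=S RL=W RR=W
cmd 5: advance +7 → t=36, phase=(5,0,5,5) → FL=W FR=S RL=W RR=W


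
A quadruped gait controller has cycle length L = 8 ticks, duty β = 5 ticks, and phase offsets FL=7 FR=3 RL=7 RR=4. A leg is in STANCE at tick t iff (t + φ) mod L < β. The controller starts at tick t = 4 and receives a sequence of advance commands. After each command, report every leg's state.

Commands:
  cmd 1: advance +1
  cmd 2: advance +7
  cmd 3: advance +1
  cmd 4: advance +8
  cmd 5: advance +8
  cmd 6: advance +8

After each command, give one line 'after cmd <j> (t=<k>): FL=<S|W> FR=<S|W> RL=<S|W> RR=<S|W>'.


after cmd 1 (t=5): FL=S FR=S RL=S RR=S
after cmd 2 (t=12): FL=S FR=W RL=S RR=S
after cmd 3 (t=13): FL=S FR=S RL=S RR=S
after cmd 4 (t=21): FL=S FR=S RL=S RR=S
after cmd 5 (t=29): FL=S FR=S RL=S RR=S
after cmd 6 (t=37): FL=S FR=S RL=S RR=S

start t=4: FL=S FR=W RL=S RR=S
cmd 1: advance +1 → t=5, phase=(4,0,4,1) → FL=S FR=S RL=S RR=S
cmd 2: advance +7 → t=12, phase=(3,7,3,0) → FL=S FR=W RL=S RR=S
cmd 3: advance +1 → t=13, phase=(4,0,4,1) → FL=S FR=S RL=S RR=S
cmd 4: advance +8 → t=21, phase=(4,0,4,1) → FL=S FR=S RL=S RR=S
cmd 5: advance +8 → t=29, phase=(4,0,4,1) → FL=S FR=S RL=S RR=S
cmd 6: advance +8 → t=37, phase=(4,0,4,1) → FL=S FR=S RL=S RR=S


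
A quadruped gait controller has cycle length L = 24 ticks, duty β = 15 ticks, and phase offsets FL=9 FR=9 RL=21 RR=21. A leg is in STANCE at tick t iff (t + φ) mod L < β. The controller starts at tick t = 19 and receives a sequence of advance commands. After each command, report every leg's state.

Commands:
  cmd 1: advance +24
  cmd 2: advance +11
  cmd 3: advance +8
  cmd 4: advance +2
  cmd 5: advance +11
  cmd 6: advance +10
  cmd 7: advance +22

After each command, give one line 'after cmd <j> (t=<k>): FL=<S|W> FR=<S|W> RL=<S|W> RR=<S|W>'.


after cmd 1 (t=43): FL=S FR=S RL=W RR=W
after cmd 2 (t=54): FL=W FR=W RL=S RR=S
after cmd 3 (t=62): FL=W FR=W RL=S RR=S
after cmd 4 (t=64): FL=S FR=S RL=S RR=S
after cmd 5 (t=75): FL=S FR=S RL=S RR=S
after cmd 6 (t=85): FL=W FR=W RL=S RR=S
after cmd 7 (t=107): FL=W FR=W RL=S RR=S

start t=19: FL=S FR=S RL=W RR=W
cmd 1: advance +24 → t=43, phase=(4,4,16,16) → FL=S FR=S RL=W RR=W
cmd 2: advance +11 → t=54, phase=(15,15,3,3) → FL=W FR=W RL=S RR=S
cmd 3: advance +8 → t=62, phase=(23,23,11,11) → FL=W FR=W RL=S RR=S
cmd 4: advance +2 → t=64, phase=(1,1,13,13) → FL=S FR=S RL=S RR=S
cmd 5: advance +11 → t=75, phase=(12,12,0,0) → FL=S FR=S RL=S RR=S
cmd 6: advance +10 → t=85, phase=(22,22,10,10) → FL=W FR=W RL=S RR=S
cmd 7: advance +22 → t=107, phase=(20,20,8,8) → FL=W FR=W RL=S RR=S


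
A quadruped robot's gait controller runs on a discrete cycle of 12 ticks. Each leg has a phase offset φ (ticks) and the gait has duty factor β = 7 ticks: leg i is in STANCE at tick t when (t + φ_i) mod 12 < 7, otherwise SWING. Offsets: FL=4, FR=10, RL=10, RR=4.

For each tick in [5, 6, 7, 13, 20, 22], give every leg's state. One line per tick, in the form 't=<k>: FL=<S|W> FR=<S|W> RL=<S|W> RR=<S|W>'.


t=5: FL=W FR=S RL=S RR=W
t=6: FL=W FR=S RL=S RR=W
t=7: FL=W FR=S RL=S RR=W
t=13: FL=S FR=W RL=W RR=S
t=20: FL=S FR=S RL=S RR=S
t=22: FL=S FR=W RL=W RR=S

t=5: phase=(9,3,3,9) vs β=7 → FL=W FR=S RL=S RR=W
t=6: phase=(10,4,4,10) vs β=7 → FL=W FR=S RL=S RR=W
t=7: phase=(11,5,5,11) vs β=7 → FL=W FR=S RL=S RR=W
t=13: phase=(5,11,11,5) vs β=7 → FL=S FR=W RL=W RR=S
t=20: phase=(0,6,6,0) vs β=7 → FL=S FR=S RL=S RR=S
t=22: phase=(2,8,8,2) vs β=7 → FL=S FR=W RL=W RR=S


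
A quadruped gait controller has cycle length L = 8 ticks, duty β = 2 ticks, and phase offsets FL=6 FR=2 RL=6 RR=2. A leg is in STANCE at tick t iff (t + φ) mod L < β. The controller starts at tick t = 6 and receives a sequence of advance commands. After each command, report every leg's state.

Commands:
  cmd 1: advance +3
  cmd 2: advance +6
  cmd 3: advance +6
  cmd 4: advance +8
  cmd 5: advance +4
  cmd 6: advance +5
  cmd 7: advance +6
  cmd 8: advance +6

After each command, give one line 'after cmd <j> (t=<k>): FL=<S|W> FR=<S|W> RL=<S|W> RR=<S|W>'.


after cmd 1 (t=9): FL=W FR=W RL=W RR=W
after cmd 2 (t=15): FL=W FR=S RL=W RR=S
after cmd 3 (t=21): FL=W FR=W RL=W RR=W
after cmd 4 (t=29): FL=W FR=W RL=W RR=W
after cmd 5 (t=33): FL=W FR=W RL=W RR=W
after cmd 6 (t=38): FL=W FR=S RL=W RR=S
after cmd 7 (t=44): FL=W FR=W RL=W RR=W
after cmd 8 (t=50): FL=S FR=W RL=S RR=W

start t=6: FL=W FR=S RL=W RR=S
cmd 1: advance +3 → t=9, phase=(7,3,7,3) → FL=W FR=W RL=W RR=W
cmd 2: advance +6 → t=15, phase=(5,1,5,1) → FL=W FR=S RL=W RR=S
cmd 3: advance +6 → t=21, phase=(3,7,3,7) → FL=W FR=W RL=W RR=W
cmd 4: advance +8 → t=29, phase=(3,7,3,7) → FL=W FR=W RL=W RR=W
cmd 5: advance +4 → t=33, phase=(7,3,7,3) → FL=W FR=W RL=W RR=W
cmd 6: advance +5 → t=38, phase=(4,0,4,0) → FL=W FR=S RL=W RR=S
cmd 7: advance +6 → t=44, phase=(2,6,2,6) → FL=W FR=W RL=W RR=W
cmd 8: advance +6 → t=50, phase=(0,4,0,4) → FL=S FR=W RL=S RR=W


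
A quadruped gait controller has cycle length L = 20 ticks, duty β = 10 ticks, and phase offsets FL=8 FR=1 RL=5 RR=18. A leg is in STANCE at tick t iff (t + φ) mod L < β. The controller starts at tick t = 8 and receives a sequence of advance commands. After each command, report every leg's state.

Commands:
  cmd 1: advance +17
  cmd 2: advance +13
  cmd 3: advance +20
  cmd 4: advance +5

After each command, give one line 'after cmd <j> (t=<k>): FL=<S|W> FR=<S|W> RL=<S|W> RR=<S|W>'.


start t=8: FL=W FR=S RL=W RR=S
cmd 1: advance +17 → t=25, phase=(13,6,10,3) → FL=W FR=S RL=W RR=S
cmd 2: advance +13 → t=38, phase=(6,19,3,16) → FL=S FR=W RL=S RR=W
cmd 3: advance +20 → t=58, phase=(6,19,3,16) → FL=S FR=W RL=S RR=W
cmd 4: advance +5 → t=63, phase=(11,4,8,1) → FL=W FR=S RL=S RR=S

after cmd 1 (t=25): FL=W FR=S RL=W RR=S
after cmd 2 (t=38): FL=S FR=W RL=S RR=W
after cmd 3 (t=58): FL=S FR=W RL=S RR=W
after cmd 4 (t=63): FL=W FR=S RL=S RR=S
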